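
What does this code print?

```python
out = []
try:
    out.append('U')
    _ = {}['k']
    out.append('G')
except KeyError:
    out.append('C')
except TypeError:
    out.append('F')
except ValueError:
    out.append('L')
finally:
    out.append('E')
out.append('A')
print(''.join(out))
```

Execution trace: 'U' (try body) → 'C' (except KeyError) → 'E' (finally) → 'A' (after the try/except). Output: UCEA

Answer: UCEA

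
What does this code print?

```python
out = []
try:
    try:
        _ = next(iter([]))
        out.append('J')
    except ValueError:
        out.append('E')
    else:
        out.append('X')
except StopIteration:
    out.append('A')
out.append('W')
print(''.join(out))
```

Execution trace: 'A' (outer except StopIteration) → 'W' (after the try/except). Output: AW

Answer: AW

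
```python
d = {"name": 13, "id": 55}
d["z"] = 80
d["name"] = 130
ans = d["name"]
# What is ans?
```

Trace:
`d = {"name": 13, "id": 55}` → d = {'name': 13, 'id': 55}
`d["z"] = 80` → d = {'name': 13, 'id': 55, 'z': 80}
`d["name"] = 130` → d = {'name': 130, 'id': 55, 'z': 80}
`ans = d["name"]` → ans = 130
So ans = 130

Answer: 130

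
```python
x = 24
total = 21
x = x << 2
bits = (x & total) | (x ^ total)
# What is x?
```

Trace:
`x = 24` → x = 24
`total = 21` → total = 21
`x = x << 2` → x = 96
`bits = (x & total) | (x ^ total)` → bits = 117
So x = 96

Answer: 96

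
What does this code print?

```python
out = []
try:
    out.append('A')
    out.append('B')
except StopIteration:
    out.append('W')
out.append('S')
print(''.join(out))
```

Execution trace: 'A' (try body) → 'B' (try body, no exception) → 'S' (after the try/except). Output: ABS

Answer: ABS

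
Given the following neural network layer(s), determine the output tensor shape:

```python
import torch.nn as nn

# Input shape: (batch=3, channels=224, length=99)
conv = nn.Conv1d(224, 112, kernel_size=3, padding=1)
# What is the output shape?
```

Input: (3, 224, 99) -> Output: (3, 112, 99)

Answer: (3, 112, 99)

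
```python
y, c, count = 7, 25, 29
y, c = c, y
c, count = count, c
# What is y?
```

Trace:
`y, c, count = 7, 25, 29` → y = 7; c = 25; count = 29
`y, c = c, y` → y = 25; c = 7
`c, count = count, c` → c = 29; count = 7
So y = 25

Answer: 25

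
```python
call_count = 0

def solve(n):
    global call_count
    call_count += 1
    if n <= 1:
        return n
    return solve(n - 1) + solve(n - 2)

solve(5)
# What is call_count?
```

Calls(n) = 1 + Calls(n-1) + Calls(n-2); Calls(0)=Calls(1)=1. For n=5 this gives 15.

Answer: 15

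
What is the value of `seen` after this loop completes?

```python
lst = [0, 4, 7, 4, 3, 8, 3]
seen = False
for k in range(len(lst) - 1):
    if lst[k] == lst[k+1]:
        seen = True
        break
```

Check consecutive duplicates in [0, 4, 7, 4, 3, 8, 3]
`seen` takes the values: False

Answer: False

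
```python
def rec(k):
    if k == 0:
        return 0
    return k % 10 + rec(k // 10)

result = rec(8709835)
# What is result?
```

Sum of digits of 8709835: 5 + 3 + 8 + 9 + 0 + 7 + 8 = 40

Answer: 40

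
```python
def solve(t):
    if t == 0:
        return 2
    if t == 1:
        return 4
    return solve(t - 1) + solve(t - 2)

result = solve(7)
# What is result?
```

Build up from base cases: solve(0)=2, solve(1)=4, solve(2)=6, solve(3)=10, solve(4)=16, solve(5)=26, solve(6)=42, ..., solve(7)=68

Answer: 68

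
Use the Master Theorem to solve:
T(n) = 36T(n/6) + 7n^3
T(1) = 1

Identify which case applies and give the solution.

a=36, b=6, f(n)=7n^3. log_6(36) = 2. Since c=3 > 2 and the regularity condition holds (36(n/6)^3 = (36/6^3)n^3 with 36/6^3 < 1), Case 3 applies: T(n) = Θ(f(n)) = O(n^3).

Answer: O(n^3) - Case 3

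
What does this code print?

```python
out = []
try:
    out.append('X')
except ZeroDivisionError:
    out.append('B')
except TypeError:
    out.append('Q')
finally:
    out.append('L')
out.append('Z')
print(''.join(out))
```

Execution trace: 'X' (try body, no exception) → 'L' (finally) → 'Z' (after the try/except). Output: XLZ

Answer: XLZ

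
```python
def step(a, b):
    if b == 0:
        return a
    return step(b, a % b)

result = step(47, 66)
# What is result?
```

step(47, 66) -> step(66, 47) -> step(47, 19) -> step(19, 9) -> step(9, 1) -> step(1, 0) -> 1

Answer: 1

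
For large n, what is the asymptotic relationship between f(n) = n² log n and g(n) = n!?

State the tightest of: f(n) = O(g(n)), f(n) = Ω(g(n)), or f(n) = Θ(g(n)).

n² log n vs n!: f(n) = O(g(n)) but not Ω(g(n)) — n! grows strictly faster than n² log n.

Answer: f(n) = O(g(n)) but not Ω(g(n)) — n! grows strictly faster than n² log n.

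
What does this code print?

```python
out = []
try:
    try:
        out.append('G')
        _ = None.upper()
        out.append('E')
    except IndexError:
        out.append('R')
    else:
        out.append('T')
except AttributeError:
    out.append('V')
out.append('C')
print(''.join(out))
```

Execution trace: 'G' (try body) → 'V' (outer except AttributeError) → 'C' (after the try/except). Output: GVC

Answer: GVC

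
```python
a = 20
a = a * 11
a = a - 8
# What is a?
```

Trace:
`a = 20` → a = 20
`a = a * 11` → a = 220
`a = a - 8` → a = 212
So a = 212

Answer: 212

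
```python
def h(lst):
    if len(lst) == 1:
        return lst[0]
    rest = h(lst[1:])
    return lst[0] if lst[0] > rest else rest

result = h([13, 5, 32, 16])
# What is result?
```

Recursive max over [13, 5, 32, 16] = 32

Answer: 32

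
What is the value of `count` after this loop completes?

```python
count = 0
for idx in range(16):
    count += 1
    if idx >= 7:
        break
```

Loop breaks when idx reaches 7, count is 8
`count` takes the values: 0 → 1 → 2 → 3 → 4 → 5 → 6 → 7 → 8

Answer: 8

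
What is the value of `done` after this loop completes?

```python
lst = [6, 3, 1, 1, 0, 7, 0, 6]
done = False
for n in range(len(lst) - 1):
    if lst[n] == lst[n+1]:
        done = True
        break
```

Check consecutive duplicates in [6, 3, 1, 1, 0, 7, 0, 6]
`done` takes the values: False → True

Answer: True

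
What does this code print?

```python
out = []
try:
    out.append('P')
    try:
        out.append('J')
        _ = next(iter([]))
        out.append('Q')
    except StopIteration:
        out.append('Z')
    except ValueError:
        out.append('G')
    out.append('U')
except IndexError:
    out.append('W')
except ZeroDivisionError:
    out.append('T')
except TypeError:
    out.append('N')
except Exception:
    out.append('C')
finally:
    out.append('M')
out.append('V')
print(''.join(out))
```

Execution trace: 'P' (try body) → 'J' (inner try body) → 'Z' (inner except StopIteration) → 'U' (try body, no exception) → 'M' (finally) → 'V' (after the try/except). Output: PJZUMV

Answer: PJZUMV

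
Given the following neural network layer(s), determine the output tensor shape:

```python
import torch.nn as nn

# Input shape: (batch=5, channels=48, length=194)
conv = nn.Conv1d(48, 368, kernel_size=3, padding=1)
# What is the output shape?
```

Input: (5, 48, 194) -> Output: (5, 368, 194)

Answer: (5, 368, 194)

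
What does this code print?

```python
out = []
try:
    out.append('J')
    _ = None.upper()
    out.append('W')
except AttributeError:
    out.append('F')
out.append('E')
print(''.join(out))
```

Execution trace: 'J' (try body) → 'F' (except AttributeError) → 'E' (after the try/except). Output: JFE

Answer: JFE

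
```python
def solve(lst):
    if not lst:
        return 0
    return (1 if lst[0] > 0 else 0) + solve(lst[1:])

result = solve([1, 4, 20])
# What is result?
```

Count of positive elements in [1, 4, 20] = 3

Answer: 3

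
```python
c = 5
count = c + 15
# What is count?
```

Trace:
`c = 5` → c = 5
`count = c + 15` → count = 20
So count = 20

Answer: 20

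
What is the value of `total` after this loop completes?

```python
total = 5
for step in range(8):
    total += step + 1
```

Start at 5, add 1 to 8 = 41
`total` takes the values: 5 → 6 → 8 → 11 → 15 → 20 → 26 → 33 → 41

Answer: 41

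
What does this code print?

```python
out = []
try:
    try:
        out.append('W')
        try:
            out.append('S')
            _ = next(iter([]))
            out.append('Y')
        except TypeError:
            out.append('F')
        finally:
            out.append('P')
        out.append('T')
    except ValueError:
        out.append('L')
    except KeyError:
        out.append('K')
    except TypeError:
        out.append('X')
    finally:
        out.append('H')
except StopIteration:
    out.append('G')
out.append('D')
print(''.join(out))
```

Execution trace: 'W' (try body) → 'S' (inner try body) → 'P' (inner finally) → 'H' (finally) → 'G' (outer except StopIteration) → 'D' (after the try/except). Output: WSPHGD

Answer: WSPHGD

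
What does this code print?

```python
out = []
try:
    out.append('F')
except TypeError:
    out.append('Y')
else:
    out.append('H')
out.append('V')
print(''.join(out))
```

Execution trace: 'F' (try body, no exception) → 'H' (else) → 'V' (after the try/except). Output: FHV

Answer: FHV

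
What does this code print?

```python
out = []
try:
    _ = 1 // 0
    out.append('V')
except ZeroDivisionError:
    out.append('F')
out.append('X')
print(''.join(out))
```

Execution trace: 'F' (except ZeroDivisionError) → 'X' (after the try/except). Output: FX

Answer: FX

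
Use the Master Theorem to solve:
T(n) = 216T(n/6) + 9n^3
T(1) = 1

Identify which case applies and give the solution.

a=216, b=6, f(n)=9n^3. log_6(216) = 3. Since c=3 = 3, Case 2 applies: T(n) = Θ(n^log_b(a) · log n) = O(n^3 log n).

Answer: O(n^3 log n) - Case 2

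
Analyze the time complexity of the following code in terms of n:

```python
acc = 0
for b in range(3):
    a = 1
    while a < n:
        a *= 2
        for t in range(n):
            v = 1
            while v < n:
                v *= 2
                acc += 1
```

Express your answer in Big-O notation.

Each loop level contributes: 1 × log n × n × log n. Multiplying the contributions gives O(n log² n).

Answer: O(n log² n)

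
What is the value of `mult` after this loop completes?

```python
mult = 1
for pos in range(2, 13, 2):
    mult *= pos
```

Product of even numbers 2 to 12
`mult` takes the values: 1 → 2 → 8 → 48 → 384 → 3840 → 46080

Answer: 46080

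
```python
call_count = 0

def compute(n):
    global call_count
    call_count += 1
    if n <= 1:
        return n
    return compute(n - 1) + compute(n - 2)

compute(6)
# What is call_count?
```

Calls(n) = 1 + Calls(n-1) + Calls(n-2); Calls(0)=Calls(1)=1. For n=6 this gives 25.

Answer: 25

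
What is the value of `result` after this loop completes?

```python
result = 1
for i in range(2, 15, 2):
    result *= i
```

Product of even numbers 2 to 14
`result` takes the values: 1 → 2 → 8 → 48 → 384 → 3840 → 46080 → 645120

Answer: 645120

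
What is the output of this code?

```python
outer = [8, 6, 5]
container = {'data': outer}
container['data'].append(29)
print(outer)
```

Key concept: dict holds reference to list.
Step by step:
`outer = [8, 6, 5]` → outer = [8, 6, 5]
`container = {'data': outer}` → container = {'data': [8, 6, 5]}
`container['data'].append(29)` → outer = [8, 6, 5, 29]; container = {'data': [8, 6, 5, 29]}
`print(outer)` → prints [8, 6, 5, 29]

Answer: [8, 6, 5, 29]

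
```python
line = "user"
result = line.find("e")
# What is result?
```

Trace:
`line = "user"` → line = 'user'
`result = line.find("e")` → result = 2
So result = 2

Answer: 2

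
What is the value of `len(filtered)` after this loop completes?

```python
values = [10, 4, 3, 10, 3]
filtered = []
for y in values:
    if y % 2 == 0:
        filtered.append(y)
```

Count even numbers in [10, 4, 3, 10, 3]
`filtered` takes the values: [] → [10] → [10, 4] → [10, 4, 10]
So `len(filtered)` = 3

Answer: 3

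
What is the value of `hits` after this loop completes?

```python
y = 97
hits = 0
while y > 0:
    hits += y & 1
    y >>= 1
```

Count set bits in 97 (binary: 0b1100001)
`hits` takes the values: 0 → 1 → 2 → 3

Answer: 3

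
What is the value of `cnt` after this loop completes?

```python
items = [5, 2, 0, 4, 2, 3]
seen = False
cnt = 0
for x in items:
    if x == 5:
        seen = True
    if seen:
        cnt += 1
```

Count elements after first 5 in [5, 2, 0, 4, 2, 3]
`cnt` takes the values: 0 → 1 → 2 → 3 → 4 → 5 → 6

Answer: 6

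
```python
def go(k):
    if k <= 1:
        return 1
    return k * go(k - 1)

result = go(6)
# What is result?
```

go(6) = 6 * 5 * 4 * 3 * 2 * 1 = 720

Answer: 720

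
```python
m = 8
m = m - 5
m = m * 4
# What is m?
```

Trace:
`m = 8` → m = 8
`m = m - 5` → m = 3
`m = m * 4` → m = 12
So m = 12

Answer: 12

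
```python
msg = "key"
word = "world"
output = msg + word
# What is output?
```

Trace:
`msg = "key"` → msg = 'key'
`word = "world"` → word = 'world'
`output = msg + word` → output = 'keyworld'
So output = 'keyworld'

Answer: 'keyworld'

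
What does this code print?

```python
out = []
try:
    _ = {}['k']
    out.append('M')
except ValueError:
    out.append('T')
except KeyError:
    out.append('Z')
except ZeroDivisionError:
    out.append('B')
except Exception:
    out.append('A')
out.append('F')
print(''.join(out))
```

Execution trace: 'Z' (except KeyError) → 'F' (after the try/except). Output: ZF

Answer: ZF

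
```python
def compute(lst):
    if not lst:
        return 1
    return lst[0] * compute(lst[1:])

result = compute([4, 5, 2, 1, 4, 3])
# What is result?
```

Product over [4, 5, 2, 1, 4, 3] = 4 * 5 * 2 * 1 * 4 * 3 = 480

Answer: 480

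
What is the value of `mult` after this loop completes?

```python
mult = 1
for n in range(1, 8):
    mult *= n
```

7! = 5040
`mult` takes the values: 1 → 2 → 6 → 24 → 120 → 720 → 5040

Answer: 5040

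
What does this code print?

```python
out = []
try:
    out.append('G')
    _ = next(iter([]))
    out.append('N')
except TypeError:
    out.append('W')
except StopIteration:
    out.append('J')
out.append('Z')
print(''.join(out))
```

Execution trace: 'G' (try body) → 'J' (except StopIteration) → 'Z' (after the try/except). Output: GJZ

Answer: GJZ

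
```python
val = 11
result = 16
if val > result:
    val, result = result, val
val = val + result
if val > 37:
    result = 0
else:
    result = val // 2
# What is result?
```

Trace:
`val = 11` → val = 11
`result = 16` → result = 16
`if val > result: ...` → val > result is False → no variable changes
`val = val + result` → val = 27
`if val > 37: ...` → val > 37 is False, take else branch → result = 13
So result = 13

Answer: 13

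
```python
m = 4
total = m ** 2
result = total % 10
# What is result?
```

Trace:
`m = 4` → m = 4
`total = m ** 2` → total = 16
`result = total % 10` → result = 6
So result = 6

Answer: 6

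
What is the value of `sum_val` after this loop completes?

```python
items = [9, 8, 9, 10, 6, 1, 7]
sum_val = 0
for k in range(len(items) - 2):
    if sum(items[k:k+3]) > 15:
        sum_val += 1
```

Count windows with sum > 15
`sum_val` takes the values: 0 → 1 → 2 → 3 → 4

Answer: 4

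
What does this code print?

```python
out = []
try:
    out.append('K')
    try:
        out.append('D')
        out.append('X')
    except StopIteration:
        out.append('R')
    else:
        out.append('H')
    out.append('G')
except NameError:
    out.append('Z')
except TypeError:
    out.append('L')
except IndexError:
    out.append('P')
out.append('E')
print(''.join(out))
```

Execution trace: 'K' (try body) → 'D' (inner try body) → 'X' (inner try body, no exception) → 'H' (inner else) → 'G' (try body, no exception) → 'E' (after the try/except). Output: KDXHGE

Answer: KDXHGE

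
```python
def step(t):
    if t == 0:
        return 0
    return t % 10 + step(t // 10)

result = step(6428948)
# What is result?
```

Sum of digits of 6428948: 8 + 4 + 9 + 8 + 2 + 4 + 6 = 41

Answer: 41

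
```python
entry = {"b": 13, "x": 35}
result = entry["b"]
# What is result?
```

Trace:
`entry = {"b": 13, "x": 35}` → entry = {'b': 13, 'x': 35}
`result = entry["b"]` → result = 13
So result = 13

Answer: 13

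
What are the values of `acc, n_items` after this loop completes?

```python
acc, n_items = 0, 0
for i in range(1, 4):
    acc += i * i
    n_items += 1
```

Sum of squares and count
`acc, n_items` takes the values: (0, 0) → (1, 0) → (1, 1) → (5, 1) → (5, 2) → (14, 2) → (14, 3)

Answer: 14, 3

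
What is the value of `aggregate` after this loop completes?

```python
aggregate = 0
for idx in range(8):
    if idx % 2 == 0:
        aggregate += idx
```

Sum of even numbers 0 to 7
`aggregate` takes the values: 0 → 2 → 6 → 12

Answer: 12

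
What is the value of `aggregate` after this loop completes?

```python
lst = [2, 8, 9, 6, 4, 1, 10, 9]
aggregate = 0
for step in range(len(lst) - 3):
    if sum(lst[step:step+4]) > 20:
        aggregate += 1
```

Count windows with sum > 20
`aggregate` takes the values: 0 → 1 → 2 → 3 → 4

Answer: 4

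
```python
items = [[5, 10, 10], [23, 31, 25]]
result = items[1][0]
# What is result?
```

Trace:
`items = [[5, 10, 10], [23, 31, 25]]` → items = [[5, 10, 10], [23, 31, 25]]
`result = items[1][0]` → result = 23
So result = 23

Answer: 23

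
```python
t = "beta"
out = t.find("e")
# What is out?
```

Trace:
`t = "beta"` → t = 'beta'
`out = t.find("e")` → out = 1
So out = 1

Answer: 1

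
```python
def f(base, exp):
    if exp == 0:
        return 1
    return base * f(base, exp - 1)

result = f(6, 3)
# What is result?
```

f(6, 3) = 6 * 6 * 6 = 216

Answer: 216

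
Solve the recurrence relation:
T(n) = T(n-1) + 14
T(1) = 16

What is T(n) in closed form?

Unrolling: T(n) = T(1) + 14·(n-1) = 16 + 14(n-1) = 14n + 2.

Answer: T(n) = 14n + 2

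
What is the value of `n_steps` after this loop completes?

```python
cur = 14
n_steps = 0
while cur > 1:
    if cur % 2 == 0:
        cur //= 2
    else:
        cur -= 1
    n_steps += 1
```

Steps to reduce 14 to 1
`n_steps` takes the values: 0 → 1 → 2 → 3 → 4 → 5

Answer: 5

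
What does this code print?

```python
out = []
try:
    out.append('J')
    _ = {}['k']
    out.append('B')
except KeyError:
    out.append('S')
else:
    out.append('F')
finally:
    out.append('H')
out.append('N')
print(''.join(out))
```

Execution trace: 'J' (try body) → 'S' (except KeyError) → 'H' (finally) → 'N' (after the try/except). Output: JSHN

Answer: JSHN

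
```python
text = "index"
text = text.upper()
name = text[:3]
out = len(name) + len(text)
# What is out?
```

Trace:
`text = "index"` → text = 'index'
`text = text.upper()` → text = 'INDEX'
`name = text[:3]` → name = 'IND'
`out = len(name) + len(text)` → out = 8
So out = 8

Answer: 8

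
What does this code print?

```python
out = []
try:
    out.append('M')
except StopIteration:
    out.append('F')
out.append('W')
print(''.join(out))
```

Execution trace: 'M' (try body, no exception) → 'W' (after the try/except). Output: MW

Answer: MW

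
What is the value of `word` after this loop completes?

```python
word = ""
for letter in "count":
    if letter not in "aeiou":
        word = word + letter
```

Remove vowels from 'count'
`word` takes the values: "" → "c" → "cn" → "cnt"

Answer: "cnt"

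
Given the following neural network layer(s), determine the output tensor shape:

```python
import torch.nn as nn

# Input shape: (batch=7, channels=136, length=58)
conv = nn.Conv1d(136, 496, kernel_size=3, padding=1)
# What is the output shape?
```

Input: (7, 136, 58) -> Output: (7, 496, 58)

Answer: (7, 496, 58)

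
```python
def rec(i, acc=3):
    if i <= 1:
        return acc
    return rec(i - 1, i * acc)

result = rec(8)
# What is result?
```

Accumulator trace (n, acc): (8, 3) -> (7, 24) -> (6, 168) -> (5, 1008) -> (4, 5040) -> (3, 20160) -> (2, 60480) -> (1, 120960) -> return 120960

Answer: 120960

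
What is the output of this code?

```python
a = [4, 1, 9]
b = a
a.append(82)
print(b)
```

Key concept: basic list aliasing.
Step by step:
`a = [4, 1, 9]` → a = [4, 1, 9]
`b = a` → b = [4, 1, 9] (same object as a)
`a.append(82)` → a = [4, 1, 9, 82] (same object as b); b = [4, 1, 9, 82] (same object as a)
`print(b)` → prints [4, 1, 9, 82]

Answer: [4, 1, 9, 82]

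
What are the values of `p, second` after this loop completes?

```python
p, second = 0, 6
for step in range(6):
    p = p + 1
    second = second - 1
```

p goes 0→6, second goes 6→0
`p, second` takes the values: (0, 6) → (1, 6) → (1, 5) → (2, 5) → (2, 4) → (3, 4) → (3, 3) → (4, 3) → (4, 2) → (5, 2) → (5, 1) → (6, 1) → (6, 0)

Answer: 6, 0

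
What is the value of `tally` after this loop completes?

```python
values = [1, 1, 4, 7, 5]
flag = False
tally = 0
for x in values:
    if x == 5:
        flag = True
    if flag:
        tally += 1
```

Count elements after first 5 in [1, 1, 4, 7, 5]
`tally` takes the values: 0 → 1

Answer: 1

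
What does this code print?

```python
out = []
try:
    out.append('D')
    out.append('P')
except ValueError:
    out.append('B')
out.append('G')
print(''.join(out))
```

Execution trace: 'D' (try body) → 'P' (try body, no exception) → 'G' (after the try/except). Output: DPG

Answer: DPG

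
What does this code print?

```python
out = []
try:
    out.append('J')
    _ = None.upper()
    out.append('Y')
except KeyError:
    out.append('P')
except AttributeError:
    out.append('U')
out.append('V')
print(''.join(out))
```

Execution trace: 'J' (try body) → 'U' (except AttributeError) → 'V' (after the try/except). Output: JUV

Answer: JUV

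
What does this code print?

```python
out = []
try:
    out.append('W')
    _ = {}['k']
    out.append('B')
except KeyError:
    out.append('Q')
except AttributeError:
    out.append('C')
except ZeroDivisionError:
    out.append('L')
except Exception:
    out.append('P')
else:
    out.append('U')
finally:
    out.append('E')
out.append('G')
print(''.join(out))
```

Execution trace: 'W' (try body) → 'Q' (except KeyError) → 'E' (finally) → 'G' (after the try/except). Output: WQEG

Answer: WQEG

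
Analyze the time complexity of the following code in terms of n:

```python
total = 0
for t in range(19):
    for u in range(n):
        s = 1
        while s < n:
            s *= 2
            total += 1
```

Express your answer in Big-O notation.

Each loop level contributes: 1 × n × log n. Multiplying the contributions gives O(n log n).

Answer: O(n log n)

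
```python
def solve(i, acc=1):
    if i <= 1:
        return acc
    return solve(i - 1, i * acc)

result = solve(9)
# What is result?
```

Accumulator trace (n, acc): (9, 1) -> (8, 9) -> (7, 72) -> (6, 504) -> (5, 3024) -> (4, 15120) -> (3, 60480) -> (2, 181440) -> (1, 362880) -> return 362880

Answer: 362880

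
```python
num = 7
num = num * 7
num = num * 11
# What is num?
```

Trace:
`num = 7` → num = 7
`num = num * 7` → num = 49
`num = num * 11` → num = 539
So num = 539

Answer: 539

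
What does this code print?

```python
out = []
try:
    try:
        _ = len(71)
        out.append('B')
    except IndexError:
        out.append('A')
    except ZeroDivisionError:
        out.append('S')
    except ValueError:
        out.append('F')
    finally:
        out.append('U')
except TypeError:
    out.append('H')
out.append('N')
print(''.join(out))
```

Execution trace: 'U' (finally) → 'H' (outer except TypeError) → 'N' (after the try/except). Output: UHN

Answer: UHN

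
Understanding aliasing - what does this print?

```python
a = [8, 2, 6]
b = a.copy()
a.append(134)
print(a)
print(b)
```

Key concept: list.copy() creates independent copy.
Step by step:
`a = [8, 2, 6]` → a = [8, 2, 6]
`b = a.copy()` → b = [8, 2, 6]
`a.append(134)` → a = [8, 2, 6, 134]
`print(a)` → prints [8, 2, 6, 134]
`print(b)` → prints [8, 2, 6]

Answer:
[8, 2, 6, 134]
[8, 2, 6]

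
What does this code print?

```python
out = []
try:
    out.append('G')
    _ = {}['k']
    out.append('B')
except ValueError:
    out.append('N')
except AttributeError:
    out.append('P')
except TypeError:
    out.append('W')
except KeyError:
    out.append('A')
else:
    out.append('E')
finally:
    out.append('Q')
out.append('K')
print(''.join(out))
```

Execution trace: 'G' (try body) → 'A' (except KeyError) → 'Q' (finally) → 'K' (after the try/except). Output: GAQK

Answer: GAQK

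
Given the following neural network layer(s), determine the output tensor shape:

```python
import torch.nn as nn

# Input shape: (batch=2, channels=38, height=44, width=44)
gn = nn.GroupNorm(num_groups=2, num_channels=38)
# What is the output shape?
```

Input: (2, 38, 44, 44) -> Output: (2, 38, 44, 44)

Answer: (2, 38, 44, 44)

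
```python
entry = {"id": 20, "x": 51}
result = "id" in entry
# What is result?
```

Trace:
`entry = {"id": 20, "x": 51}` → entry = {'id': 20, 'x': 51}
`result = "id" in entry` → result = True
So result = True

Answer: True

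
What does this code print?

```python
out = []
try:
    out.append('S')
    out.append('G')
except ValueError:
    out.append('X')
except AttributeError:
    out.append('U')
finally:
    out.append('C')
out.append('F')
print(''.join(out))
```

Execution trace: 'S' (try body) → 'G' (try body, no exception) → 'C' (finally) → 'F' (after the try/except). Output: SGCF

Answer: SGCF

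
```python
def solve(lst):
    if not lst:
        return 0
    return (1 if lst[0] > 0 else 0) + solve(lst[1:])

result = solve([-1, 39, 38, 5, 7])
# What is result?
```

Count of positive elements in [-1, 39, 38, 5, 7] = 4

Answer: 4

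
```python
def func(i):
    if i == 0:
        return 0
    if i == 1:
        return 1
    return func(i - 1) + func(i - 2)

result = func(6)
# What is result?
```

Build up from base cases: func(0)=0, func(1)=1, func(2)=1, func(3)=2, func(4)=3, func(5)=5, func(6)=8

Answer: 8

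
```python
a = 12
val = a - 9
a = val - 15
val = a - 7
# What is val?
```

Trace:
`a = 12` → a = 12
`val = a - 9` → val = 3
`a = val - 15` → a = -12
`val = a - 7` → val = -19
So val = -19

Answer: -19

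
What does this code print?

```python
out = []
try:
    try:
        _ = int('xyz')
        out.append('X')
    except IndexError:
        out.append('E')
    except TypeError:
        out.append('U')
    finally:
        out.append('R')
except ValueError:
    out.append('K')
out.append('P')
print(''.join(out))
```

Execution trace: 'R' (inner finally) → 'K' (outer except ValueError) → 'P' (after the try/except). Output: RKP

Answer: RKP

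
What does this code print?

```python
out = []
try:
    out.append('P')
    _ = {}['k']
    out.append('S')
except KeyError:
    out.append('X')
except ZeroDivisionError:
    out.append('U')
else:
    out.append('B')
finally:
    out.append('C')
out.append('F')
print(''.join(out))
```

Execution trace: 'P' (try body) → 'X' (except KeyError) → 'C' (finally) → 'F' (after the try/except). Output: PXCF

Answer: PXCF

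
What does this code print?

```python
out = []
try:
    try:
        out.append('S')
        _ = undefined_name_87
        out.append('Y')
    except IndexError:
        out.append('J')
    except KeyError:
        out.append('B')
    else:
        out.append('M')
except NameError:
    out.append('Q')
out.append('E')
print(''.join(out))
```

Execution trace: 'S' (try body) → 'Q' (outer except NameError) → 'E' (after the try/except). Output: SQE

Answer: SQE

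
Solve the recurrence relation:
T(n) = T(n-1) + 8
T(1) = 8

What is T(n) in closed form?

Unrolling: T(n) = T(1) + 8·(n-1) = 8 + 8(n-1) = 8n.

Answer: T(n) = 8n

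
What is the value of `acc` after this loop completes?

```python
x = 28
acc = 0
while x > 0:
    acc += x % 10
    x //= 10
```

Sum digits of 28
`acc` takes the values: 0 → 8 → 10

Answer: 10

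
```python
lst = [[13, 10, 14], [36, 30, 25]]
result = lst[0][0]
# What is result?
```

Trace:
`lst = [[13, 10, 14], [36, 30, 25]]` → lst = [[13, 10, 14], [36, 30, 25]]
`result = lst[0][0]` → result = 13
So result = 13

Answer: 13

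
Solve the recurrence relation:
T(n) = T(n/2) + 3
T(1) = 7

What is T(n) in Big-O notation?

Each step divides n by 2 and adds 3. After log_2(n) steps we reach T(1)=7. So T(n) = 3·log_2(n) + 7 = O(log n).

Answer: O(log n)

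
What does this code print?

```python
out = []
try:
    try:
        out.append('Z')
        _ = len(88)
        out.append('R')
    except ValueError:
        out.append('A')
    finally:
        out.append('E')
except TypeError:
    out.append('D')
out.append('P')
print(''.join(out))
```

Execution trace: 'Z' (try body) → 'E' (finally) → 'D' (outer except TypeError) → 'P' (after the try/except). Output: ZEDP

Answer: ZEDP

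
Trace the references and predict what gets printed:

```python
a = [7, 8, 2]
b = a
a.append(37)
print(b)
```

Key concept: basic list aliasing.
Step by step:
`a = [7, 8, 2]` → a = [7, 8, 2]
`b = a` → b = [7, 8, 2] (same object as a)
`a.append(37)` → a = [7, 8, 2, 37] (same object as b); b = [7, 8, 2, 37] (same object as a)
`print(b)` → prints [7, 8, 2, 37]

Answer: [7, 8, 2, 37]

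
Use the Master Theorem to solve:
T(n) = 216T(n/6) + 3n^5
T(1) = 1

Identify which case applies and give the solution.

a=216, b=6, f(n)=3n^5. log_6(216) = 3. Since c=5 > 3 and the regularity condition holds (216(n/6)^5 = (216/6^5)n^5 with 216/6^5 < 1), Case 3 applies: T(n) = Θ(f(n)) = O(n^5).

Answer: O(n^5) - Case 3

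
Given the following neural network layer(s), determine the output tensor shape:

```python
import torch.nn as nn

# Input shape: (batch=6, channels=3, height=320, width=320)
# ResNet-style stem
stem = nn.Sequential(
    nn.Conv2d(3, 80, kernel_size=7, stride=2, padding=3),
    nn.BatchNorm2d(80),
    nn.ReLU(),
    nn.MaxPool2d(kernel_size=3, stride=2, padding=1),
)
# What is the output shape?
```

Input: (6, 3, 320, 320) -> after Conv2d 7x7 stride=2: (6, 80, 160, 160) -> Output: (6, 80, 80, 80)

Answer: (6, 80, 80, 80)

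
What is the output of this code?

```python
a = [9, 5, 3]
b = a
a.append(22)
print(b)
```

Key concept: basic list aliasing.
Step by step:
`a = [9, 5, 3]` → a = [9, 5, 3]
`b = a` → b = [9, 5, 3] (same object as a)
`a.append(22)` → a = [9, 5, 3, 22] (same object as b); b = [9, 5, 3, 22] (same object as a)
`print(b)` → prints [9, 5, 3, 22]

Answer: [9, 5, 3, 22]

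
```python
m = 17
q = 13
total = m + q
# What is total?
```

Trace:
`m = 17` → m = 17
`q = 13` → q = 13
`total = m + q` → total = 30
So total = 30

Answer: 30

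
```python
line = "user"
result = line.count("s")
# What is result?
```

Trace:
`line = "user"` → line = 'user'
`result = line.count("s")` → result = 1
So result = 1

Answer: 1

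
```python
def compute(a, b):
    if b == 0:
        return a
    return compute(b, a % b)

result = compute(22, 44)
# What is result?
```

compute(22, 44) -> compute(44, 22) -> compute(22, 0) -> 22

Answer: 22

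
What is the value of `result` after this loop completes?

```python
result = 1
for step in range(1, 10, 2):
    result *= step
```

Product of 1, 3, 5, ... up to 9
`result` takes the values: 1 → 3 → 15 → 105 → 945

Answer: 945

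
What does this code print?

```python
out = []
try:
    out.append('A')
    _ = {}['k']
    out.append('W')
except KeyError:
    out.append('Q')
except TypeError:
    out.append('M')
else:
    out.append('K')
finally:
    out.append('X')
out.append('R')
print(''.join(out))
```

Execution trace: 'A' (try body) → 'Q' (except KeyError) → 'X' (finally) → 'R' (after the try/except). Output: AQXR

Answer: AQXR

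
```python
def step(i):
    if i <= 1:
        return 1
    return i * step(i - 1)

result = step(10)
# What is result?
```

step(10) = 10 * 9 * 8 * 7 * 6 * 5 * 4 * 3 * 2 * 1 = 3628800

Answer: 3628800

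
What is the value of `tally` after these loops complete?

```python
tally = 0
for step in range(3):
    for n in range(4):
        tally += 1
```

3 * 4 = 12
`tally` takes the values: 0 → 1 → 2 → 3 → 4 → 5 → 6 → 7 → 8 → 9 → 10 → 11 → 12

Answer: 12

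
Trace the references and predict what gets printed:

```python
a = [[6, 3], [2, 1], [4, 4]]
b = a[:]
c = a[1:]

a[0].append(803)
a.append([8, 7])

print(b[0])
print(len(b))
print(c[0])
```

Key concept: slice with nested mutation.
Step by step:
`a = [[6, 3], [2, 1], [4, 4]]` → a = [[6, 3], [2, 1], [4, 4]]
`b = a[:]` → b = [[6, 3], [2, 1], [4, 4]]
`c = a[1:]` → c = [[2, 1], [4, 4]]
`a[0].append(803)` → a = [[6, 3, 803], [2, 1], [4, 4]]; b = [[6, 3, 803], [2, 1], [4, 4]]
`a.append([8, 7])` → a = [[6, 3, 803], [2, 1], [4, 4], [8, 7]]
`print(b[0])` → prints [6, 3, 803]
`print(len(b))` → prints 3
`print(c[0])` → prints [2, 1]

Answer:
[6, 3, 803]
3
[2, 1]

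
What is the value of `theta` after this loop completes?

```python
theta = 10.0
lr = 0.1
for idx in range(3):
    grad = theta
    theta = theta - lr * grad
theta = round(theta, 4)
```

Gradient descent: w = 10.0 * (1 - 0.1)^3
`theta` takes the values: 10.0 → 9.0 → 8.1 → 7.29

Answer: 7.29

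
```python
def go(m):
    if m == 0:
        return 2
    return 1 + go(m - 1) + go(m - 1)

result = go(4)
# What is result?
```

go(m) = 1 + 2·go(m-1), go(0)=2. Closed form: (2+1)·2^4 - 1 = 47.

Answer: 47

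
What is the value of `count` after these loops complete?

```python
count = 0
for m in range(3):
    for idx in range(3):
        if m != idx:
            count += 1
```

3² - 3 (exclude diagonal)
`count` takes the values: 0 → 1 → 2 → 3 → 4 → 5 → 6

Answer: 6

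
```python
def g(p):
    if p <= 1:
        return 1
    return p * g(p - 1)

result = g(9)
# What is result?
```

g(9) = 9 * 8 * 7 * 6 * 5 * 4 * 3 * 2 * 1 = 362880

Answer: 362880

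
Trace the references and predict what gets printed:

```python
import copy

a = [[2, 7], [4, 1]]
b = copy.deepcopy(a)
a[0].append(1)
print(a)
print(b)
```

Key concept: deep copy is fully independent.
Step by step:
`a = [[2, 7], [4, 1]]` → a = [[2, 7], [4, 1]]
`b = copy.deepcopy(a)` → b = [[2, 7], [4, 1]]
`a[0].append(1)` → a = [[2, 7, 1], [4, 1]]
`print(a)` → prints [[2, 7, 1], [4, 1]]
`print(b)` → prints [[2, 7], [4, 1]]

Answer:
[[2, 7, 1], [4, 1]]
[[2, 7], [4, 1]]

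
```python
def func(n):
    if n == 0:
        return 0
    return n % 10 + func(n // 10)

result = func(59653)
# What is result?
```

Sum of digits of 59653: 3 + 5 + 6 + 9 + 5 = 28

Answer: 28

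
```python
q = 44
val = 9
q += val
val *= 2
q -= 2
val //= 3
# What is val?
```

Trace:
`q = 44` → q = 44
`val = 9` → val = 9
`q += val` → q = 53
`val *= 2` → val = 18
`q -= 2` → q = 51
`val //= 3` → val = 6
So val = 6

Answer: 6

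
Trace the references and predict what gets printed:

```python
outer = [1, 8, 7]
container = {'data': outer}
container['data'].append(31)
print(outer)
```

Key concept: dict holds reference to list.
Step by step:
`outer = [1, 8, 7]` → outer = [1, 8, 7]
`container = {'data': outer}` → container = {'data': [1, 8, 7]}
`container['data'].append(31)` → outer = [1, 8, 7, 31]; container = {'data': [1, 8, 7, 31]}
`print(outer)` → prints [1, 8, 7, 31]

Answer: [1, 8, 7, 31]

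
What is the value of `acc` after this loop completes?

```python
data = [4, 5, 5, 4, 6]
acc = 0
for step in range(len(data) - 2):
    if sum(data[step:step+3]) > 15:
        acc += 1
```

Count windows with sum > 15
`acc` takes the values: 0

Answer: 0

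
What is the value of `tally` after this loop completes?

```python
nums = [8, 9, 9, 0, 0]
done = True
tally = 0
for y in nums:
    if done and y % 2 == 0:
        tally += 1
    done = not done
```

Count even values at even positions
`tally` takes the values: 0 → 1 → 2

Answer: 2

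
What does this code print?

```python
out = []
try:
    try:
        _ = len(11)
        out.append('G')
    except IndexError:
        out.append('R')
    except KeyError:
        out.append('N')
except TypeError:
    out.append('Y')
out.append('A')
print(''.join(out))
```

Execution trace: 'Y' (outer except TypeError) → 'A' (after the try/except). Output: YA

Answer: YA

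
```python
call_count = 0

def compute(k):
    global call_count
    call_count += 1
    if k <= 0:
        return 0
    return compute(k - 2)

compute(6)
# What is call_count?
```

Linear recursion stepping by 2: 4 calls from k=6 down to ≤0.

Answer: 4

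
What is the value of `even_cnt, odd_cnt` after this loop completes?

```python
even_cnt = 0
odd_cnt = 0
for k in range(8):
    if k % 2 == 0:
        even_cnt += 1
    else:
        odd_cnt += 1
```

Count evens and odds in range(8)
`even_cnt, odd_cnt` takes the values: (0, 0) → (1, 0) → (1, 1) → (2, 1) → (2, 2) → (3, 2) → (3, 3) → (4, 3) → (4, 4)

Answer: 4, 4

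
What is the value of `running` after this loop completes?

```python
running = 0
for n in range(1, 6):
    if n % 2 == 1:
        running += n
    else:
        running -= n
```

Add odd, subtract even
`running` takes the values: 0 → 1 → -1 → 2 → -2 → 3

Answer: 3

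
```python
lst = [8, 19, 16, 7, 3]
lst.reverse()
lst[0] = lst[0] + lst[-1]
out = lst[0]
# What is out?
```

Trace:
`lst = [8, 19, 16, 7, 3]` → lst = [8, 19, 16, 7, 3]
`lst.reverse()` → lst = [3, 7, 16, 19, 8]
`lst[0] = lst[0] + lst[-1]` → lst = [11, 7, 16, 19, 8]
`out = lst[0]` → out = 11
So out = 11

Answer: 11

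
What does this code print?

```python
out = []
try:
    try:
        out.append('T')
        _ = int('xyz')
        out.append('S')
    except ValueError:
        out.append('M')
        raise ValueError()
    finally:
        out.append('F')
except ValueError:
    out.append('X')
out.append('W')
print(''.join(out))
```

Execution trace: 'T' (inner try body) → 'M' (inner except ValueError) → 'F' (inner finally) → 'X' (outer except ValueError) → 'W' (after the try/except). Output: TMFXW

Answer: TMFXW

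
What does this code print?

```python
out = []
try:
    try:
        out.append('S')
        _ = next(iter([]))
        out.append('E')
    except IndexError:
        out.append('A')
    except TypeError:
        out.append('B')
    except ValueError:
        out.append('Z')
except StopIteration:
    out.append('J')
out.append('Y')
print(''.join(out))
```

Execution trace: 'S' (try body) → 'J' (outer except StopIteration) → 'Y' (after the try/except). Output: SJY

Answer: SJY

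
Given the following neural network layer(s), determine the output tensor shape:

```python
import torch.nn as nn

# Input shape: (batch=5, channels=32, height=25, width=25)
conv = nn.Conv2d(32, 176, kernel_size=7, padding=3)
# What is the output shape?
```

Input: (5, 32, 25, 25) -> Output: (5, 176, 25, 25)

Answer: (5, 176, 25, 25)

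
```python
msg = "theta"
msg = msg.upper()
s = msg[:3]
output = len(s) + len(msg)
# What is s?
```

Trace:
`msg = "theta"` → msg = 'theta'
`msg = msg.upper()` → msg = 'THETA'
`s = msg[:3]` → s = 'THE'
`output = len(s) + len(msg)` → output = 8
So s = 'THE'

Answer: 'THE'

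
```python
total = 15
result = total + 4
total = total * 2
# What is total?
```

Trace:
`total = 15` → total = 15
`result = total + 4` → result = 19
`total = total * 2` → total = 30
So total = 30

Answer: 30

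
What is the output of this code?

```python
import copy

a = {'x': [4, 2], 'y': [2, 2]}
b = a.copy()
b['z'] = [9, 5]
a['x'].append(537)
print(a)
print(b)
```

Key concept: shallow copy of dict with mutable values.
Step by step:
`a = {'x': [4, 2], 'y': [2, 2]}` → a = {'x': [4, 2], 'y': [2, 2]}
`b = a.copy()` → b = {'x': [4, 2], 'y': [2, 2]}
`b['z'] = [9, 5]` → b = {'x': [4, 2], 'y': [2, 2], 'z': [9, 5]}
`a['x'].append(537)` → a = {'x': [4, 2, 537], 'y': [2, 2]}; b = {'x': [4, 2, 537], 'y': [2, 2], 'z': [9, 5]}
`print(a)` → prints {'x': [4, 2, 537], 'y': [2, 2]}
`print(b)` → prints {'x': [4, 2, 537], 'y': [2, 2], 'z': [9, 5]}

Answer:
{'x': [4, 2, 537], 'y': [2, 2]}
{'x': [4, 2, 537], 'y': [2, 2], 'z': [9, 5]}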